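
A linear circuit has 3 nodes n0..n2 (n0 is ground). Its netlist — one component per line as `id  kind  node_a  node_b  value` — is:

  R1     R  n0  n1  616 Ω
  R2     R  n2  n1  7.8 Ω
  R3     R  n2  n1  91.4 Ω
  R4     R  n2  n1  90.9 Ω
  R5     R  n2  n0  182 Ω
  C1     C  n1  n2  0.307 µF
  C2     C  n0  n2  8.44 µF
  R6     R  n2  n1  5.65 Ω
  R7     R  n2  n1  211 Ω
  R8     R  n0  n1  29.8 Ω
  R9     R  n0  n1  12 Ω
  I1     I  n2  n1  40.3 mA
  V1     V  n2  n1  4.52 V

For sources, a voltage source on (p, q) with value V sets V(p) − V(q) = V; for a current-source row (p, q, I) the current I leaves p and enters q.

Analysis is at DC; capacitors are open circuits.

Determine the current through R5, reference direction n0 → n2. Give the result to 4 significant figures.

MNA unknowns: 2 node voltages V₁..V_2 plus 1 source current (V1)
R1: Y=0.001623 on G[0,1]
R2: Y=0.1282 on G[2,1]
R3: Y=0.01094 on G[2,1]
R4: Y=0.01100 on G[2,1]
R5: Y=0.005495 on G[2,0]
C1: Y=0.000 on G[1,2]
C2: Y=0.000 on G[0,2]
R6: Y=0.1770 on G[2,1]
R7: Y=0.004739 on G[2,1]
R8: Y=0.03356 on G[0,1]
R9: Y=0.08333 on G[0,1]
I1: z[2]−=0.0403, z[1]+=0.0403
V1: row V2−V1=4.52, i_V1 at 2,1
solve → V1=-0.2003, V2=4.320
aux → i_V1=-1.564

-0.02373 A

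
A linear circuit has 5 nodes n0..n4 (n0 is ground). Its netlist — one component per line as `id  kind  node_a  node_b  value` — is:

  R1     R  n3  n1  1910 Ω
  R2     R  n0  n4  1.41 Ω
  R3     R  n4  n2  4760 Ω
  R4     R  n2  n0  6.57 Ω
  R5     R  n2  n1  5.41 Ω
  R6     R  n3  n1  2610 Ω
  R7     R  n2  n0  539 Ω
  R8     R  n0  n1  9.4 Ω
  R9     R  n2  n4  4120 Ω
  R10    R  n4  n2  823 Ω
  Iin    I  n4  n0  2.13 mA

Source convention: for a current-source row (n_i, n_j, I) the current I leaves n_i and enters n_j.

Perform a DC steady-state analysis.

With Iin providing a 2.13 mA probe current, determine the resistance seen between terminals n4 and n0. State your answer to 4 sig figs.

Element admittances at DC:
  Y(R1) = 0.0005236 S between n3,n1
  Y(R2) = 0.7092 S between n0,n4
  Y(R3) = 0.0002101 S between n4,n2
  Y(R4) = 0.1522 S between n2,n0
  Y(R5) = 0.1848 S between n2,n1
  Y(R6) = 0.0003831 S between n3,n1
  Y(R7) = 0.001855 S between n2,n0
  Y(R8) = 0.1064 S between n0,n1
  Y(R9) = 0.0002427 S between n2,n4
  Y(R10) = 0.001215 S between n4,n2
  Iin: injects 0.00213 A into n0 (from n4)
Assemble and solve the 4×4 MNA system:
  V(n1)=-1.421e-05  V(n2)=-2.238e-05  V(n3)=-1.421e-05  V(n4)=-0.002996

R_eq = 1.407 Ω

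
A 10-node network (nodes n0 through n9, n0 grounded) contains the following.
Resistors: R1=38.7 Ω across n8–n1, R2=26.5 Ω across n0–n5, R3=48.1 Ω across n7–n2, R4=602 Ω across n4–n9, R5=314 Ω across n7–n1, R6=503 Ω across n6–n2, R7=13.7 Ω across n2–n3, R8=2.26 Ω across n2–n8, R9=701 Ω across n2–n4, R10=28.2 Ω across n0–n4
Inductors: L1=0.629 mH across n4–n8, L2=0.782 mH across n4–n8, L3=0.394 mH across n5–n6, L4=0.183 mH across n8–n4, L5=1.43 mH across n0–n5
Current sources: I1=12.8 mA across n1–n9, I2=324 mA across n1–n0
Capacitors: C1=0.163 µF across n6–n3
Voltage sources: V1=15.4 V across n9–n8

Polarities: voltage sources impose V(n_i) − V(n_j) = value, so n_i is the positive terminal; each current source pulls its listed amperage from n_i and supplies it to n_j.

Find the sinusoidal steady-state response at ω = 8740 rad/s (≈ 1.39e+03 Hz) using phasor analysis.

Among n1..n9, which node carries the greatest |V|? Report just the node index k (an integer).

Apply KCL at each of the 9 non-ground nodes and solve the resulting linear system.
Node n1: branches {R1, R5, I1, I2} → V_1 = -20.42-0.01170j
Node n2: branches {R3, R6, R7, R8, R9} → V_2 = -8.673+0.01321j
Node n3: branches {R7, C1} → V_3 = -8.663+0.1837j
Node n4: branches {L1, R4, L2, L4, R9, R10} → V_4 = -8.627+0.3332j
Node n5: branches {R2, L3, L5} → V_5 = 0.03361-0.2419j
Node n6: branches {L3, R6, C1} → V_6 = 0.07430-0.3042j
Node n7: branches {R3, R5} → V_7 = -10.23+0.009904j
Node n8: branches {R1, L1, L2, R8, L4, V1} → V_8 = -8.640-0.01437j
Node n9: branches {R4, I1, V1} → V_9 = 6.760-0.01437j
Source currents: i(V1)=-0.01276+0.0005774j

1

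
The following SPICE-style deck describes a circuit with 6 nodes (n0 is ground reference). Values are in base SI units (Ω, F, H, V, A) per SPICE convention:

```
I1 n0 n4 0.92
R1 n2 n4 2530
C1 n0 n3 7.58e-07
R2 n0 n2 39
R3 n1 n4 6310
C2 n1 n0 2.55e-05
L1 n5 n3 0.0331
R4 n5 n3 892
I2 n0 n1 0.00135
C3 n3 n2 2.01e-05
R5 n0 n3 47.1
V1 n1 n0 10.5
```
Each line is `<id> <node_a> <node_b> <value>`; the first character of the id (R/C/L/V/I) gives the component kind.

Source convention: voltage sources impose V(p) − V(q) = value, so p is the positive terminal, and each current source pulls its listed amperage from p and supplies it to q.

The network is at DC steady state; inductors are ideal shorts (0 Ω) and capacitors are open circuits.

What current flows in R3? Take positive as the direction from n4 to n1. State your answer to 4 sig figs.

0.2650 A

MNA unknowns: 5 node voltages V₁..V_5 plus 2 source currents (L1, V1)
I1: z[0]−=0.92, z[4]+=0.92
R1: Y=0.0003953 on G[2,4]
C1: Y=0.000 on G[0,3]
R2: Y=0.02564 on G[0,2]
R3: Y=0.0001585 on G[1,4]
C2: Y=0.000 on G[1,0]
L1: row V5−V3=0, i_L1 at 5,3
R4: Y=0.001121 on G[5,3]
I2: z[0]−=0.00135, z[1]+=0.00135
C3: Y=0.000 on G[3,2]
R5: Y=0.02123 on G[0,3]
V1: row V1−V0=10.5, i_V1 at 1,0
solve → V1=10.50, V2=25.54, V3=0.000, V4=1683, V5=0.000
aux → i_L1=0.000, i_V1=0.2664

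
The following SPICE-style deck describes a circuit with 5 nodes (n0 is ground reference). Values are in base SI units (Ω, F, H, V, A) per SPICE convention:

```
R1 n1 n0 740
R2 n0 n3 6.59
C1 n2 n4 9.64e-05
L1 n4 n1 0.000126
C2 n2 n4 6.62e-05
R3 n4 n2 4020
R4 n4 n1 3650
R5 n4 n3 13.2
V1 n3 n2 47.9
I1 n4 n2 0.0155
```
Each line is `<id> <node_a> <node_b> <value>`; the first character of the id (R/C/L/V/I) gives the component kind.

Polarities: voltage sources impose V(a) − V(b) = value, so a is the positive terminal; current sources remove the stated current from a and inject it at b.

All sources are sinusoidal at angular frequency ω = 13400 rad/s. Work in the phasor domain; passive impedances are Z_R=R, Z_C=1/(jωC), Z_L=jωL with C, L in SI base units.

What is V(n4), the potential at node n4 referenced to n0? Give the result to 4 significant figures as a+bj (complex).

MNA unknowns: 4 node voltages V₁..V_4 plus 1 source current (V1)
R1: Y=0.001351+0.000j on G[1,0]
R2: Y=0.1517+0.000j on G[0,3]
C1: Y=0.000+1.292j on G[2,4]
L1: Y=0.000-0.5923j on G[4,1]
C2: Y=0.000+0.8871j on G[2,4]
R3: Y=0.0002488+0.000j on G[4,2]
R4: Y=0.0002740+0.000j on G[4,1]
R5: Y=0.07576+0.000j on G[4,3]
V1: row V3−V2=47.9, i_V1 at 3,2
I1: z[4]−=0.0155, z[2]+=0.0155
solve → V1=-47.42-1.564j, V2=-47.48+0.01392j, V3=0.4223+0.01392j, V4=-47.42-1.672j
aux → i_V1=-3.688-0.1298j

-47.42-1.672j V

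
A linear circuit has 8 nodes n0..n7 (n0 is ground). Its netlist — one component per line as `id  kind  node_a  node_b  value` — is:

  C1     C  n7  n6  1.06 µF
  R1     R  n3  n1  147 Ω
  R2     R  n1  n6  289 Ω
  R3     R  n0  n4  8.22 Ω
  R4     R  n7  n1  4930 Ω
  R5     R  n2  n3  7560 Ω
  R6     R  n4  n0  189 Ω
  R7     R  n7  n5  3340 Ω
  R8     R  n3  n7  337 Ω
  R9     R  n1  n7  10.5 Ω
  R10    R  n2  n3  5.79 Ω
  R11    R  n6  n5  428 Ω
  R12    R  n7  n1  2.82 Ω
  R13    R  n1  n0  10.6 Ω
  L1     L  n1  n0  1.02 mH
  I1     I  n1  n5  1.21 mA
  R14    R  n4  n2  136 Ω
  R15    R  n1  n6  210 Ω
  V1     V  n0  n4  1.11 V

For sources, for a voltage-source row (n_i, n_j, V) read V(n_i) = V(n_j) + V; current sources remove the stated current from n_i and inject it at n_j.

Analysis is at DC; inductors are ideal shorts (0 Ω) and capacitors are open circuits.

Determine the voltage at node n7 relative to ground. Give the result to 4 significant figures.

-0.002672 V

Element admittances at DC:
  Y(C1) = 0.000 S between n7,n6
  Y(R1) = 0.006803 S between n3,n1
  Y(R2) = 0.003460 S between n1,n6
  Y(R3) = 0.1217 S between n0,n4
  Y(R4) = 0.0002028 S between n7,n1
  Y(R5) = 0.0001323 S between n2,n3
  Y(R6) = 0.005291 S between n4,n0
  Y(R7) = 0.0002994 S between n7,n5
  Y(R8) = 0.002967 S between n3,n7
  Y(R9) = 0.09524 S between n1,n7
  Y(R10) = 0.1727 S between n2,n3
  Y(R11) = 0.002336 S between n6,n5
  Y(R12) = 0.3546 S between n7,n1
  Y(R13) = 0.09434 S between n1,n0
  L1: short n1↔n0 (DC inductor)
  I1: injects 0.00121 A into n5 (from n1)
  Y(R14) = 0.007353 S between n4,n2
  Y(R15) = 0.004762 S between n1,n6
  V1: constraint V(n0)−V(n4) = 1.11
Assemble and solve the 9×9 MNA system:
  V(n1)=0.000  V(n2)=-0.4921  V(n3)=-0.4658  V(n4)=-1.110  V(n5)=0.5707  V(n6)=0.1263  V(n7)=-0.002672
  i(L1)=-0.004543  i(V1)=-0.1455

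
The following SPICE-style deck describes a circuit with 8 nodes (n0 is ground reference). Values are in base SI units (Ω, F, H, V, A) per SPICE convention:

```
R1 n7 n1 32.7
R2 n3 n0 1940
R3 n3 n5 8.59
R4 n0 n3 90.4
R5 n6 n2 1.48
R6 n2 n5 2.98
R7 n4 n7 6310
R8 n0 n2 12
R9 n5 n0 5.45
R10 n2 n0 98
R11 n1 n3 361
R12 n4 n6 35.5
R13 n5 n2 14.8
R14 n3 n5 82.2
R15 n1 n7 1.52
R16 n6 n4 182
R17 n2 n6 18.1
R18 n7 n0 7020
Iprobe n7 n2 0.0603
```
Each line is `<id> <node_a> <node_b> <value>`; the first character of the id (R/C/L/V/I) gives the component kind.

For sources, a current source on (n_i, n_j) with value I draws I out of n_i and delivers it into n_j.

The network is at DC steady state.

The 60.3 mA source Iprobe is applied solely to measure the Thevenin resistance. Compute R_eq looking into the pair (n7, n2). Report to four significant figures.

Element admittances at DC:
  Y(R1) = 0.03058 S between n7,n1
  Y(R2) = 0.0005155 S between n3,n0
  Y(R3) = 0.1164 S between n3,n5
  Y(R4) = 0.01106 S between n0,n3
  Y(R5) = 0.6757 S between n6,n2
  Y(R6) = 0.3356 S between n2,n5
  Y(R7) = 0.0001585 S between n4,n7
  Y(R8) = 0.08333 S between n0,n2
  Y(R9) = 0.1835 S between n5,n0
  Y(R10) = 0.01020 S between n2,n0
  Y(R11) = 0.002770 S between n1,n3
  Y(R12) = 0.02817 S between n4,n6
  Y(R13) = 0.06757 S between n5,n2
  Y(R14) = 0.01217 S between n3,n5
  Y(R15) = 0.6579 S between n1,n7
  Y(R16) = 0.005495 S between n6,n4
  Y(R17) = 0.05525 S between n2,n6
  Y(R18) = 0.0001425 S between n7,n0
  Iprobe: injects 0.0603 A into n2 (from n7)
Assemble and solve the 7×7 MNA system:
  V(n1)=-19.99  V(n2)=0.1047  V(n3)=-0.3987  V(n4)=0.005890  V(n5)=-0.01265  V(n6)=0.1004  V(n7)=-20.07

R_eq = 334.5 Ω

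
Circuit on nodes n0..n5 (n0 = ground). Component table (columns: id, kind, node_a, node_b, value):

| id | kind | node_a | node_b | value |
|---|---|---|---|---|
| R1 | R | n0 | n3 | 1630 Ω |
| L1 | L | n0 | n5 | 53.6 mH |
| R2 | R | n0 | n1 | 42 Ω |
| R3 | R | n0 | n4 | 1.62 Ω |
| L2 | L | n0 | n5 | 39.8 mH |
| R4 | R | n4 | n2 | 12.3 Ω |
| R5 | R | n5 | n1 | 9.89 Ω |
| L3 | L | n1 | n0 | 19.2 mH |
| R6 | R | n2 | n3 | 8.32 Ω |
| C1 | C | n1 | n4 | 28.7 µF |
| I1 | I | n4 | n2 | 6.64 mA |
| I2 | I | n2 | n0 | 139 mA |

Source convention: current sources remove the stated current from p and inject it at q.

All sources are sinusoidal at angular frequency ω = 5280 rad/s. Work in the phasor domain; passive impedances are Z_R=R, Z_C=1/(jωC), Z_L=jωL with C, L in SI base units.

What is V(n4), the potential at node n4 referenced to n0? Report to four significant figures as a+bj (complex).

-0.2127-0.004905j V

Apply KCL at each of the 5 non-ground nodes and solve the resulting linear system.
Node n1: branches {R2, R5, L3, C1} → V_1 = -0.2327-0.04827j
Node n2: branches {R4, R6, I1, I2} → V_2 = -1.827-0.004868j
Node n3: branches {R1, R6} → V_3 = -1.818-0.004843j
Node n4: branches {R3, R4, C1, I1} → V_4 = -0.2127-0.004905j
Node n5: branches {L1, L2, R5} → V_5 = -0.2272-0.06691j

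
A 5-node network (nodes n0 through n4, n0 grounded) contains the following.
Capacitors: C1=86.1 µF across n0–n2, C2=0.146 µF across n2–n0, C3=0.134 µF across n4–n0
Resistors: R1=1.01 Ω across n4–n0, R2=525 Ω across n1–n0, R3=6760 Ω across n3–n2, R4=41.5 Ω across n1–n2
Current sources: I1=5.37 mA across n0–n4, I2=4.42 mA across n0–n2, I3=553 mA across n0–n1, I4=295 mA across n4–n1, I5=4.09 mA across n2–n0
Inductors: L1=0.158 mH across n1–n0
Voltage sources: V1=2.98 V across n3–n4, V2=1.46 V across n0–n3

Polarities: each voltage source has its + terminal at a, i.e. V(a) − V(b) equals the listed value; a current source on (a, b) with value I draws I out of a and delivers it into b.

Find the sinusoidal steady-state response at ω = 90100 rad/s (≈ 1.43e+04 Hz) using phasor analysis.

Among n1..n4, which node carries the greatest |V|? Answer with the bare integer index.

MNA unknowns: 4 node voltages V₁..V_4 plus 2 source currents (V1, V2)
C1: Y=0.000+7.758j on G[0,2]
R1: Y=0.9901+0.000j on G[4,0]
I1: z[0]−=0.00537, z[4]+=0.00537
L1: Y=0.000-0.07025j on G[1,0]
C2: Y=0.000+0.01315j on G[2,0]
C3: Y=0.000+0.01207j on G[4,0]
I2: z[0]−=0.00442, z[2]+=0.00442
R2: Y=0.001905+0.000j on G[1,0]
I3: z[0]−=0.553, z[1]+=0.553
I4: z[4]−=0.295, z[1]+=0.295
I5: z[2]−=0.00409, z[0]+=0.00409
R3: Y=0.0001479+0.000j on G[3,2]
R4: Y=0.02410+0.000j on G[1,2]
V1: row V3−V4=2.98, i_V1 at 3,4
V2: row V0−V3=1.46, i_V2 at 0,3
solve → V1=3.937+10.63j, V2=0.03299-0.01212j, V3=-1.460+0.000j, V4=-4.440+0.000j
aux → i_V1=-4.106-0.05361j, i_V2=-4.107-0.05360j

1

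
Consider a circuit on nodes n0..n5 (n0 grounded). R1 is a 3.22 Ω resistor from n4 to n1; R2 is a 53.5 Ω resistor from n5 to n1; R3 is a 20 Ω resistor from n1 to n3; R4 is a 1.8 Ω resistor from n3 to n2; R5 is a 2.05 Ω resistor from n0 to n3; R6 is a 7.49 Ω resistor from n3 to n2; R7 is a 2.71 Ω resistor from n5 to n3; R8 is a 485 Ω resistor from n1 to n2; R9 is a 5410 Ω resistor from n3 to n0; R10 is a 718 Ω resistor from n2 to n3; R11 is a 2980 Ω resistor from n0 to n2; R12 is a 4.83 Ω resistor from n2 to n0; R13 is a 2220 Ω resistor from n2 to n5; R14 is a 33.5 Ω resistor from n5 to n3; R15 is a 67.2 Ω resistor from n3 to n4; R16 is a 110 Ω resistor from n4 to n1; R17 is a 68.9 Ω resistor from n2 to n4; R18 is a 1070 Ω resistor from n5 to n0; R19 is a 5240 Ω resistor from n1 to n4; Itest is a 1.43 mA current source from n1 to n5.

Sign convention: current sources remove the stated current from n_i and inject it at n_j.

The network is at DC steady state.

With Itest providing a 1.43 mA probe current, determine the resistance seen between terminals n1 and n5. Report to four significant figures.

MNA unknowns: 5 node voltages V₁..V_5
R1: Y=0.3106 on G[4,1]
R2: Y=0.01869 on G[5,1]
R3: Y=0.05000 on G[1,3]
R4: Y=0.5556 on G[3,2]
R5: Y=0.4878 on G[0,3]
R6: Y=0.1335 on G[3,2]
R7: Y=0.3690 on G[5,3]
R8: Y=0.002062 on G[1,2]
R9: Y=0.0001848 on G[3,0]
R10: Y=0.001393 on G[2,3]
R11: Y=0.0003356 on G[0,2]
R12: Y=0.2070 on G[2,0]
R13: Y=0.0004505 on G[2,5]
R14: Y=0.02985 on G[5,3]
R15: Y=0.01488 on G[3,4]
R16: Y=0.009091 on G[4,1]
R17: Y=0.01451 on G[2,4]
R18: Y=0.0009346 on G[5,0]
R19: Y=0.0001908 on G[1,4]
Itest: z[1]−=0.00143, z[5]+=0.00143
solve → V1=-0.01408, V2=-0.0001810, V3=7.145e-05, V4=-0.01290, V5=0.002853

R_eq = 11.84 Ω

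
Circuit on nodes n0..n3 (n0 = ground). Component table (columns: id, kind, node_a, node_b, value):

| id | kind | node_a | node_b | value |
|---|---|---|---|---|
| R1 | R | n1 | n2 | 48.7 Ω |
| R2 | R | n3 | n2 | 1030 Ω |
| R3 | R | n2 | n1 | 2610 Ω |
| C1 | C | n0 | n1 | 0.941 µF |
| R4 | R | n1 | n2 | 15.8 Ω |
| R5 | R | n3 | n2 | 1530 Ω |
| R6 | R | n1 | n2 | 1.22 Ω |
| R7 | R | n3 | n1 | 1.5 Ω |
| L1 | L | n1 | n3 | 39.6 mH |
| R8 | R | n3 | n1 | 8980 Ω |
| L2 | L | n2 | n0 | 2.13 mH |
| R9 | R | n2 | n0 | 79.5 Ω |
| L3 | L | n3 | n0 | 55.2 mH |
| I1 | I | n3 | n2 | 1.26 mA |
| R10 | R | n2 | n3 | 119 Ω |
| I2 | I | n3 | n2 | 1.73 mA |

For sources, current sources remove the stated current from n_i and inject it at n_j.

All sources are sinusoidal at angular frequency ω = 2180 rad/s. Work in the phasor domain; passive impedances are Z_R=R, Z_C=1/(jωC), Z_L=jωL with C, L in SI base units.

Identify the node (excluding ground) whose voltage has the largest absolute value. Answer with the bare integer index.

Element admittances at ω=2180 rad/s:
  Y(R1) = 0.02053+0.000j S between n1,n2
  Y(R2) = 0.0009709+0.000j S between n3,n2
  Y(R3) = 0.0003831+0.000j S between n2,n1
  Y(C1) = 0.000+0.002051j S between n0,n1
  Y(R4) = 0.06329+0.000j S between n1,n2
  Y(R5) = 0.0006536+0.000j S between n3,n2
  Y(R6) = 0.8197+0.000j S between n1,n2
  Y(R7) = 0.6667+0.000j S between n3,n1
  Y(L1) = 0.000-0.01158j S between n1,n3
  Y(R8) = 0.0001114+0.000j S between n3,n1
  Y(L2) = 0.000-0.2154j S between n2,n0
  Y(R9) = 0.01258+0.000j S between n2,n0
  Y(L3) = 0.000-0.008310j S between n3,n0
  I1: injects 0.00126 A into n2 (from n3)
  Y(R10) = 0.008403+0.000j S between n2,n3
  I2: injects 0.00173 A into n2 (from n3)
Assemble and solve the 3×3 MNA system:
  V(n1)=-0.002968-6.485e-05j  V(n2)=0.0002543-6.643e-06j  V(n3)=-0.007332-0.0002287j

3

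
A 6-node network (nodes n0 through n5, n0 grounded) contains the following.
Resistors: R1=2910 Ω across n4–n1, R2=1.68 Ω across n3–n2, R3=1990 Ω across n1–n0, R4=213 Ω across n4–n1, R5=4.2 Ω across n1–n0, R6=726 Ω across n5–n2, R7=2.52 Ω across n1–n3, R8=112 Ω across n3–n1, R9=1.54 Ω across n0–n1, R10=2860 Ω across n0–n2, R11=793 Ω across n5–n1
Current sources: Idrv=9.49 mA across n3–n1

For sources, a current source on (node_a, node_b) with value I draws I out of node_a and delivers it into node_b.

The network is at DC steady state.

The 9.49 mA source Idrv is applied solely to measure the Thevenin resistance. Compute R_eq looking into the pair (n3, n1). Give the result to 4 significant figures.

R_eq = 2.458 Ω

Element admittances at DC:
  Y(R1) = 0.0003436 S between n4,n1
  Y(R2) = 0.5952 S between n3,n2
  Y(R3) = 0.0005025 S between n1,n0
  Y(R4) = 0.004695 S between n4,n1
  Y(R5) = 0.2381 S between n1,n0
  Y(R6) = 0.001377 S between n5,n2
  Y(R7) = 0.3968 S between n1,n3
  Y(R8) = 0.008929 S between n3,n1
  Y(R9) = 0.6494 S between n0,n1
  Y(R10) = 0.0003497 S between n0,n2
  Y(R11) = 0.001261 S between n5,n1
  Idrv: injects 0.00949 A into n1 (from n3)
Assemble and solve the 5×5 MNA system:
  V(n1)=9.168e-06  V(n2)=-0.02328  V(n3)=-0.02332  V(n4)=9.168e-06  V(n5)=-0.01215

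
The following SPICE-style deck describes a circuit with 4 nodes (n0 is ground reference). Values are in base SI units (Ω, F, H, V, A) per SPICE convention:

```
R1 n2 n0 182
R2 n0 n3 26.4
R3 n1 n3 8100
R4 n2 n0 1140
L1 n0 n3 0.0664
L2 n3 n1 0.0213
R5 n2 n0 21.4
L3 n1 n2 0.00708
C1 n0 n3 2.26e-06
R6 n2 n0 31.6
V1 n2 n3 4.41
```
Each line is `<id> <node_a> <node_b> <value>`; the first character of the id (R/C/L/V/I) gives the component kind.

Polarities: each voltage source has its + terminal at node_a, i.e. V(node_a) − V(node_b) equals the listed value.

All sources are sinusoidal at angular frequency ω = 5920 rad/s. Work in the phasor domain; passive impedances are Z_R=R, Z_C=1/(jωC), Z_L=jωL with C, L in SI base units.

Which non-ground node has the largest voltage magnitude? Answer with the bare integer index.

Element admittances at ω=5920 rad/s:
  Y(R1) = 0.005495+0.000j S between n2,n0
  Y(R2) = 0.03788+0.000j S between n0,n3
  Y(R3) = 0.0001235+0.000j S between n1,n3
  Y(R4) = 0.0008772+0.000j S between n2,n0
  Y(L1) = 0.000-0.002544j S between n0,n3
  Y(L2) = 0.000-0.007930j S between n3,n1
  Y(R5) = 0.04673+0.000j S between n2,n0
  Y(L3) = 0.000-0.02386j S between n1,n2
  Y(C1) = 0.000+0.01338j S between n0,n3
  Y(R6) = 0.03165+0.000j S between n2,n0
  V1: constraint V(n2)−V(n3) = 4.41
Assemble and solve the 4×4 MNA system:
  V(n1)=0.2856+0.2544j  V(n2)=1.386+0.2672j  V(n3)=-3.024+0.2672j
  i(V1)=-0.1178+0.003604j

3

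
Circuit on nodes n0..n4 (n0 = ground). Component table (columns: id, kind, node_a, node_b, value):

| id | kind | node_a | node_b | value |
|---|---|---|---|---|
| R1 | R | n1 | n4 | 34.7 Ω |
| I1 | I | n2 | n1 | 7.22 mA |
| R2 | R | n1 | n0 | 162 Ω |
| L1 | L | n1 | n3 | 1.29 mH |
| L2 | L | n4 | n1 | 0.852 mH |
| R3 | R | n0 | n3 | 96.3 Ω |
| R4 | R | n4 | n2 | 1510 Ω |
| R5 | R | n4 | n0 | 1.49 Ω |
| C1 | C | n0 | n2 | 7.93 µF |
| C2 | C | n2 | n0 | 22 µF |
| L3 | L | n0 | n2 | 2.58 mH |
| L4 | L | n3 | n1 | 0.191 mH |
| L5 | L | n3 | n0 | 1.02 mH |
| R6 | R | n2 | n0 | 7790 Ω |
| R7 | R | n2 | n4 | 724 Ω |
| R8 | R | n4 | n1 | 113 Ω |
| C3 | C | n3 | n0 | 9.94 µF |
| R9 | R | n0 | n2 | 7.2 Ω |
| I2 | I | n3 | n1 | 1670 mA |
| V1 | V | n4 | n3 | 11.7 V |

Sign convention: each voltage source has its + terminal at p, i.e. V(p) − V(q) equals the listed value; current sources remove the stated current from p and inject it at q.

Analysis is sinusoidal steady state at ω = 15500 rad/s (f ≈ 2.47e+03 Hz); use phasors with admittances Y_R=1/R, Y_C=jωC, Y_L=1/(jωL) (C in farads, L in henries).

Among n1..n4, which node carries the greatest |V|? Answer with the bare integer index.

Apply KCL at each of the 4 non-ground nodes and solve the resulting linear system.
Node n1: branches {R1, I1, R2, L1, L2, L4, R8, I2} → V_1 = -8.884+5.936j
Node n2: branches {I1, R4, C1, C2, L3, R6, R7, R9} → V_2 = 0.001908+0.01492j
Node n3: branches {L1, R3, L4, L5, C3, I2, V1} → V_3 = -11.24+1.440j
Node n4: branches {R1, L2, R4, R5, R7, R8, V1} → V_4 = 0.4598+1.440j
Source currents: i(V1)=-0.3211-0.09230j

3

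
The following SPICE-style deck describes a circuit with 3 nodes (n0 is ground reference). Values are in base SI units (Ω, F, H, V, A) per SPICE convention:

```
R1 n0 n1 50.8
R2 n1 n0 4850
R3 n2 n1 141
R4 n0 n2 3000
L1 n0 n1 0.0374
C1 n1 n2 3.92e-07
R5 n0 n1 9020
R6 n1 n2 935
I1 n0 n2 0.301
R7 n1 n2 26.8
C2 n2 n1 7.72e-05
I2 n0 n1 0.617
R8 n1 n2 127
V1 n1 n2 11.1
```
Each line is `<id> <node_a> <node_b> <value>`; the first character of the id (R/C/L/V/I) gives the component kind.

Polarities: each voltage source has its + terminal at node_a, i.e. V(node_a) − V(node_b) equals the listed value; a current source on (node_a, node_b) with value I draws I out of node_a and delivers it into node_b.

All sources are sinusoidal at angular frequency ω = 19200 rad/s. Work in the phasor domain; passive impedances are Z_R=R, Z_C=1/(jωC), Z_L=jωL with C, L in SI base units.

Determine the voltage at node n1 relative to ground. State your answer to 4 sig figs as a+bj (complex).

Element admittances at ω=19200 rad/s:
  Y(R1) = 0.01969+0.000j S between n0,n1
  Y(R2) = 0.0002062+0.000j S between n1,n0
  Y(R3) = 0.007092+0.000j S between n2,n1
  Y(R4) = 0.0003333+0.000j S between n0,n2
  Y(L1) = 0.000-0.001393j S between n0,n1
  Y(C1) = 0.000+0.007526j S between n1,n2
  Y(R5) = 0.0001109+0.000j S between n0,n1
  Y(R6) = 0.001070+0.000j S between n1,n2
  I1: injects 0.301 A into n2 (from n0)
  Y(R7) = 0.03731+0.000j S between n1,n2
  Y(C2) = 0.000+1.482j S between n2,n1
  I2: injects 0.617 A into n1 (from n0)
  Y(R8) = 0.007874+0.000j S between n1,n2
  V1: constraint V(n1)−V(n2) = 11.1
Assemble and solve the 3×3 MNA system:
  V(n1)=45.11+3.089j  V(n2)=34.01+3.089j
  i(V1)=-0.8818-16.54j

45.11+3.089j V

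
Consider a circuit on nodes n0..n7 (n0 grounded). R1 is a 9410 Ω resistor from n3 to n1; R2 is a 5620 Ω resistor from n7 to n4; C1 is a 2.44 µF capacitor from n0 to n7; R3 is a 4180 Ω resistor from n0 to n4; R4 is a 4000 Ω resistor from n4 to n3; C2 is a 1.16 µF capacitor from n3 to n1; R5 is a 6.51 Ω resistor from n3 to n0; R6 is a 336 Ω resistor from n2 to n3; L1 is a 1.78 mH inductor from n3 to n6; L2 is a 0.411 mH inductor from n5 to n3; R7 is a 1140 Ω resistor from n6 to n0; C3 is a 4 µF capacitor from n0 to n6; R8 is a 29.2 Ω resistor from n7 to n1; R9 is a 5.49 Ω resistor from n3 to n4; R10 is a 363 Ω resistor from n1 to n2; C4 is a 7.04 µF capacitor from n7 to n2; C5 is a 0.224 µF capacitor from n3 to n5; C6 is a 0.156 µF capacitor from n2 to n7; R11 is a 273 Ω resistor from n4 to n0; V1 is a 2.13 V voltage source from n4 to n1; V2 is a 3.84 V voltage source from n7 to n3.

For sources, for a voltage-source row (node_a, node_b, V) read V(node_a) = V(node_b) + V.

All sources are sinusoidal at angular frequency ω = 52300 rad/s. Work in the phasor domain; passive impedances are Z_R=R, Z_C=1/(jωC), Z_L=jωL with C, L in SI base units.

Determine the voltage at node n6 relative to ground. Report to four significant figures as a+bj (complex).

MNA unknowns: 7 node voltages V₁..V_7 plus 2 source currents (V1, V2)
R1: Y=0.0001063+0.000j on G[3,1]
R2: Y=0.0001779+0.000j on G[7,4]
C1: Y=0.000+0.1276j on G[0,7]
R3: Y=0.0002392+0.000j on G[0,4]
R4: Y=0.0002500+0.000j on G[4,3]
C2: Y=0.000+0.06067j on G[3,1]
R5: Y=0.1536+0.000j on G[3,0]
R6: Y=0.002976+0.000j on G[2,3]
L1: Y=0.000-0.01074j on G[3,6]
L2: Y=0.000-0.04652j on G[5,3]
R7: Y=0.0008772+0.000j on G[6,0]
C3: Y=0.000+0.2092j on G[0,6]
R8: Y=0.03425+0.000j on G[7,1]
R9: Y=0.1821+0.000j on G[3,4]
R10: Y=0.002755+0.000j on G[1,2]
C4: Y=0.000+0.3682j on G[7,2]
C5: Y=0.000+0.01172j on G[3,5]
C6: Y=0.000+0.008159j on G[2,7]
R11: Y=0.003663+0.000j on G[4,0]
V1: row V4−V1=2.13, i_V1 at 4,1
V2: row V7−V3=3.84, i_V2 at 7,3
solve → V1=-2.534-1.691j, V2=2.333-1.940j, V3=-1.508-2.006j, V4=-0.4043-1.691j, V5=-1.508-2.006j, V6=0.08114+0.1089j, V7=2.332-2.006j
aux → i_V1=-0.1992-0.05078j, i_V2=-0.4479-0.2863j

0.08114+0.1089j V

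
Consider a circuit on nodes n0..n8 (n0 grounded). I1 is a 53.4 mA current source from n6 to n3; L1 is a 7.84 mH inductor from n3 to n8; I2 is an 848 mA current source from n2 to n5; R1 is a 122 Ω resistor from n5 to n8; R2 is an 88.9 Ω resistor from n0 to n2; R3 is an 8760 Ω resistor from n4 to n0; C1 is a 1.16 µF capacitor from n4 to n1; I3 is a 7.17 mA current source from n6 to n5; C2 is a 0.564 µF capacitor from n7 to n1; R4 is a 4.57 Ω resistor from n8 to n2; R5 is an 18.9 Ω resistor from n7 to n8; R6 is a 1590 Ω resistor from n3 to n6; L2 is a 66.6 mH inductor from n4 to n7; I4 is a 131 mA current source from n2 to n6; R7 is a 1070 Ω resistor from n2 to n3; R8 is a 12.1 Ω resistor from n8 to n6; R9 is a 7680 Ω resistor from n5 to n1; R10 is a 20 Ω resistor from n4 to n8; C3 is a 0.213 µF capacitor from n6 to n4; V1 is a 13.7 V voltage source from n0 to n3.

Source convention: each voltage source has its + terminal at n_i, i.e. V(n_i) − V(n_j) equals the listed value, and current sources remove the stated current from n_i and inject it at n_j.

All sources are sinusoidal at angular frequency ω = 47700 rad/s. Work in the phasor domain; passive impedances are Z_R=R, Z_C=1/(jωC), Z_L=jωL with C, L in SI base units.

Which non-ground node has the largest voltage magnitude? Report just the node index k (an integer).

5

Element admittances at ω=47700 rad/s:
  I1: injects 0.0534 A into n3 (from n6)
  Y(L1) = 0.000-0.002674j S between n3,n8
  I2: injects 0.848 A into n5 (from n2)
  Y(R1) = 0.008197+0.000j S between n5,n8
  Y(R2) = 0.01125+0.000j S between n0,n2
  Y(R3) = 0.0001142+0.000j S between n4,n0
  Y(C1) = 0.000+0.05533j S between n4,n1
  I3: injects 0.00717 A into n5 (from n6)
  Y(C2) = 0.000+0.02690j S between n7,n1
  Y(R4) = 0.2188+0.000j S between n8,n2
  Y(R5) = 0.05291+0.000j S between n7,n8
  Y(R6) = 0.0006289+0.000j S between n3,n6
  Y(L2) = 0.000-0.0003148j S between n4,n7
  I4: injects 0.131 A into n6 (from n2)
  Y(R7) = 0.0009346+0.000j S between n2,n3
  Y(R8) = 0.08264+0.000j S between n8,n6
  Y(R9) = 0.0001302+0.000j S between n5,n1
  Y(R10) = 0.05000+0.000j S between n4,n8
  Y(C3) = 0.000+0.01016j S between n6,n4
  V1: constraint V(n0)−V(n3) = 13.7
Assemble and solve the 9×9 MNA system:
  V(n1)=-2.237+2.350j  V(n2)=-6.575+2.332j  V(n3)=-13.70+0.000j  V(n4)=-2.193+2.515j  V(n5)=100.3+2.460j  V(n6)=-1.665+2.379j  V(n7)=-2.329+2.507j  V(n8)=-2.409+2.462j
  i(V1)=-0.07421+0.02652j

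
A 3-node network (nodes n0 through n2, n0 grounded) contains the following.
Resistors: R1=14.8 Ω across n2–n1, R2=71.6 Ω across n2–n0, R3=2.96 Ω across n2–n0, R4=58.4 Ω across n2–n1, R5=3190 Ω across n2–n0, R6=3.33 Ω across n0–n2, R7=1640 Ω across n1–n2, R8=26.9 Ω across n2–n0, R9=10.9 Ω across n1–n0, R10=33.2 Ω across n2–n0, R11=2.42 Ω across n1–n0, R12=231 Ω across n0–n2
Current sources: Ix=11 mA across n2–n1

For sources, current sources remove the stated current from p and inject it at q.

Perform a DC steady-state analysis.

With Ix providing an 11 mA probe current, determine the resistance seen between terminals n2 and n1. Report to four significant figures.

R_eq = 2.612 Ω

Apply KCL at each of the 2 non-ground nodes and solve the resulting linear system.
Node n1: branches {R1, R4, R7, R9, R11, Ix} → V_1 = 0.01693
Node n2: branches {R1, R2, R3, R4, R5, R6, R7, R8, R10, R12, Ix} → V_2 = -0.01181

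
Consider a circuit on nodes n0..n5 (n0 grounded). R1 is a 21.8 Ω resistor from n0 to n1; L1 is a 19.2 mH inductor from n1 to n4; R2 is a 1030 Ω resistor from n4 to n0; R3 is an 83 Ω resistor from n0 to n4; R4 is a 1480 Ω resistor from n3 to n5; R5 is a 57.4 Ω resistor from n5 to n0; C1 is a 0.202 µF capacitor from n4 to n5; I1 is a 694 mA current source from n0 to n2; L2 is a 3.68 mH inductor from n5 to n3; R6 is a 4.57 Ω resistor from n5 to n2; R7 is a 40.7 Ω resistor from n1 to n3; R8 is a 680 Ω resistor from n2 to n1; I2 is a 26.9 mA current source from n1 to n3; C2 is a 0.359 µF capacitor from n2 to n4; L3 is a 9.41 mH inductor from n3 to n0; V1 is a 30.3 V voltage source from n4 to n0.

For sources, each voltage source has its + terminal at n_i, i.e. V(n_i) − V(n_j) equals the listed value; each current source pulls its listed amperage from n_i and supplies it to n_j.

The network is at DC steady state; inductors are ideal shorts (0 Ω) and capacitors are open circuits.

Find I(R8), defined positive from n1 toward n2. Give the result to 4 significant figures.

Apply KCL at each of the 5 non-ground nodes and solve the resulting linear system.
Node n1: branches {R1, L1, R7, R8, I2} → V_1 = 30.30
Node n2: branches {I1, R6, R8, C2} → V_2 = 3.353
Node n3: branches {R4, L2, R7, I2, L3} → V_3 = 0.000
Node n4: branches {L1, R2, R3, C1, C2, V1} → V_4 = 30.30
Node n5: branches {R4, R5, C1, L2, R6} → V_5 = 0.000
Source currents: i(L1)=-2.201, i(L2)=0.7336, i(L3)=1.505, i(V1)=-2.595

0.03963 A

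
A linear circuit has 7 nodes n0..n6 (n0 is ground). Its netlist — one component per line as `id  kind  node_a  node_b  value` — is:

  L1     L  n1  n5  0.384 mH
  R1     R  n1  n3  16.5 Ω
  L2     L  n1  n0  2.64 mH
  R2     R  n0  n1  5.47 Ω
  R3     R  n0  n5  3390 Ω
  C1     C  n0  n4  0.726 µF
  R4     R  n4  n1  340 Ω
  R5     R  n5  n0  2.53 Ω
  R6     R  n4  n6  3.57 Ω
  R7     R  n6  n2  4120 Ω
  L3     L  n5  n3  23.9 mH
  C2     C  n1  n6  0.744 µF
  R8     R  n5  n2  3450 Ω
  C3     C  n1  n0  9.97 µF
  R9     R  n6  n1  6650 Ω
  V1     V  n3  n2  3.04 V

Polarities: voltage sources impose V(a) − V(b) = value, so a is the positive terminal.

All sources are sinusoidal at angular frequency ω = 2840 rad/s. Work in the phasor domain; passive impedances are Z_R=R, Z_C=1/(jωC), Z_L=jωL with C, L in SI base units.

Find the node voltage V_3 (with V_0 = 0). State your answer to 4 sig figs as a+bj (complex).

0.02436+0.007176j V

Apply KCL at each of the 6 non-ground nodes and solve the resulting linear system.
Node n1: branches {L1, R1, L2, R2, R4, C2, C3, R9} → V_1 = -4.702e-05+0.0009624j
Node n2: branches {R7, R8, V1} → V_2 = -3.016+0.007176j
Node n3: branches {R1, L3, V1} → V_3 = 0.02436+0.007176j
Node n4: branches {C1, R4, R6} → V_4 = -0.08438+0.1080j
Node n5: branches {L1, R3, R5, L3, R8} → V_5 = 0.0003293-1.744e-05j
Node n6: branches {R6, R7, C2, R9} → V_6 = -0.08606+0.1085j
Source currents: i(V1)=-0.001585-2.252e-05j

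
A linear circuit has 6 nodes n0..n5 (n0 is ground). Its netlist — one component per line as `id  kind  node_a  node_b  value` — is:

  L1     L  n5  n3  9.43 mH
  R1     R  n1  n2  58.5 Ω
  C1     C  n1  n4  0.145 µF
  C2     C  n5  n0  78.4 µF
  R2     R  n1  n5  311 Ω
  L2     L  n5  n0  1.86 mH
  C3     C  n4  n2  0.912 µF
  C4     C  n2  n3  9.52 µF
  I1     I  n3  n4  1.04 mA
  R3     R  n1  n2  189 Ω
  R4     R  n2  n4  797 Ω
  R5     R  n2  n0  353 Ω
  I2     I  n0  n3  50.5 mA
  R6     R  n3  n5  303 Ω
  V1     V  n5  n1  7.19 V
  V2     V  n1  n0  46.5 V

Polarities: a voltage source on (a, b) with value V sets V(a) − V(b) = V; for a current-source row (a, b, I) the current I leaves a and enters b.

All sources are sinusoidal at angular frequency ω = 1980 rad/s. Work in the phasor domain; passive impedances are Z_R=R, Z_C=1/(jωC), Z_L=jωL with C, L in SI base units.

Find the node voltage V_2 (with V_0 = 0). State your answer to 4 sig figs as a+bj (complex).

47.94+6.438j V

Element admittances at ω=1980 rad/s:
  Y(L1) = 0.000-0.05356j S between n5,n3
  Y(R1) = 0.01709+0.000j S between n1,n2
  Y(C1) = 0.000+0.0002871j S between n1,n4
  Y(C2) = 0.000+0.1552j S between n5,n0
  Y(R2) = 0.003215+0.000j S between n1,n5
  Y(L2) = 0.000-0.2715j S between n5,n0
  Y(C3) = 0.000+0.001806j S between n4,n2
  Y(C4) = 0.000+0.01885j S between n2,n3
  I1: injects 0.00104 A into n4 (from n3)
  Y(R3) = 0.005291+0.000j S between n1,n2
  Y(R4) = 0.001255+0.000j S between n2,n4
  Y(R5) = 0.002833+0.000j S between n2,n0
  I2: injects 0.0505 A into n3 (from n0)
  Y(R6) = 0.003300+0.000j S between n3,n5
  V1: constraint V(n5)−V(n1) = 7.19
  V2: constraint V(n1)−V(n0) = 46.5
Assemble and solve the 7×7 MNA system:
  V(n1)=46.50+0.000j  V(n2)=47.94+6.438j  V(n3)=56.59-2.347j  V(n4)=48.41+5.335j  V(n5)=53.69+0.000j
  i(V1)=-0.1393+6.081j  i(V2)=-0.08532+6.226j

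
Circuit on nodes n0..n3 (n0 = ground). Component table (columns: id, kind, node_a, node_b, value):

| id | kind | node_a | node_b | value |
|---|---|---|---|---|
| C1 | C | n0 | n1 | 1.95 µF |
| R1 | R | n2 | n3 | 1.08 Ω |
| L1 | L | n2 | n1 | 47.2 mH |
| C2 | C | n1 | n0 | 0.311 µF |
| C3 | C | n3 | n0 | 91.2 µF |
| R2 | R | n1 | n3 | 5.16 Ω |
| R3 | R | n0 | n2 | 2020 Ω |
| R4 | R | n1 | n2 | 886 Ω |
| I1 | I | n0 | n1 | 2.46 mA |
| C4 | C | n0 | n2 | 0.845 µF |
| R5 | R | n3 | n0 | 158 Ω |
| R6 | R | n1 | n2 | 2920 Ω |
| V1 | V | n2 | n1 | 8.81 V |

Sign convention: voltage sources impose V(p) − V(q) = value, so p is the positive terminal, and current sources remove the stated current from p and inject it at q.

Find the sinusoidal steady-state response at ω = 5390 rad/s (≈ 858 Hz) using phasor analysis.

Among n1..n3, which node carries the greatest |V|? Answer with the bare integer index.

1

MNA unknowns: 3 node voltages V₁..V_3 plus 1 source current (V1)
C1: Y=0.000+0.01051j on G[0,1]
R1: Y=0.9259+0.000j on G[2,3]
L1: Y=0.000-0.003931j on G[2,1]
C2: Y=0.000+0.001676j on G[1,0]
C3: Y=0.000+0.4916j on G[3,0]
R2: Y=0.1938+0.000j on G[1,3]
R3: Y=0.0004950+0.000j on G[0,2]
R4: Y=0.001129+0.000j on G[1,2]
I1: z[0]−=0.00246, z[1]+=0.00246
C4: Y=0.000+0.004555j on G[0,2]
R5: Y=0.006329+0.000j on G[3,0]
R6: Y=0.0003425+0.000j on G[1,2]
V1: row V2−V1=8.81, i_V1 at 2,1
solve → V1=-7.122+0.06710j, V2=1.688+0.06710j, V3=0.1609-0.003518j
aux → i_V1=-1.428-0.03848j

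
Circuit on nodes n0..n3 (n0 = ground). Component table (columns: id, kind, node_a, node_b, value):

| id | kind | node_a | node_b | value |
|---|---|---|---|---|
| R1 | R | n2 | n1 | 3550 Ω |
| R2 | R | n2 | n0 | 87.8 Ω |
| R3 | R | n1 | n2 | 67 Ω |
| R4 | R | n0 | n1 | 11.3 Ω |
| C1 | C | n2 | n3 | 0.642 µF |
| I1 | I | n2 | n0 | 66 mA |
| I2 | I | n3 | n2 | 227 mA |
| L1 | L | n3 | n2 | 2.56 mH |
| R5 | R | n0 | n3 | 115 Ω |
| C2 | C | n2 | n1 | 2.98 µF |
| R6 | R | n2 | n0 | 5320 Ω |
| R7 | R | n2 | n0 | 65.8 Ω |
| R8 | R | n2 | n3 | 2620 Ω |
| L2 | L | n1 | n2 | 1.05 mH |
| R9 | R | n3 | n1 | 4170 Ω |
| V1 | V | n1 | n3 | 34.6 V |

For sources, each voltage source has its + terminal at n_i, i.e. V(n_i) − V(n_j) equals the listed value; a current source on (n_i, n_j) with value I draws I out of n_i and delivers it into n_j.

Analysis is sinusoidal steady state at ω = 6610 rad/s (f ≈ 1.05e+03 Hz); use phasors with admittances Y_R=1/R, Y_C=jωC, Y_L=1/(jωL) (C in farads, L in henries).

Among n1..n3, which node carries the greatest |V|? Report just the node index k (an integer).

3

Element admittances at ω=6610 rad/s:
  Y(R1) = 0.0002817+0.000j S between n2,n1
  Y(R2) = 0.01139+0.000j S between n2,n0
  Y(R3) = 0.01493+0.000j S between n1,n2
  Y(R4) = 0.08850+0.000j S between n0,n1
  Y(C1) = 0.000+0.004244j S between n2,n3
  I1: injects 0.066 A into n0 (from n2)
  I2: injects 0.227 A into n2 (from n3)
  Y(L1) = 0.000-0.05910j S between n3,n2
  Y(R5) = 0.008696+0.000j S between n0,n3
  Y(C2) = 0.000+0.01970j S between n2,n1
  Y(R6) = 0.0001880+0.000j S between n2,n0
  Y(R7) = 0.01520+0.000j S between n2,n0
  Y(R8) = 0.0003817+0.000j S between n2,n3
  Y(L2) = 0.000-0.1441j S between n1,n2
  Y(R9) = 0.0002398+0.000j S between n3,n1
  V1: constraint V(n1)−V(n3) = 34.6
Assemble and solve the 4×4 MNA system:
  V(n1)=4.067-0.5604j  V(n2)=-5.992+2.034j  V(n3)=-30.53-0.5604j
  i(V1)=-0.1985+1.340j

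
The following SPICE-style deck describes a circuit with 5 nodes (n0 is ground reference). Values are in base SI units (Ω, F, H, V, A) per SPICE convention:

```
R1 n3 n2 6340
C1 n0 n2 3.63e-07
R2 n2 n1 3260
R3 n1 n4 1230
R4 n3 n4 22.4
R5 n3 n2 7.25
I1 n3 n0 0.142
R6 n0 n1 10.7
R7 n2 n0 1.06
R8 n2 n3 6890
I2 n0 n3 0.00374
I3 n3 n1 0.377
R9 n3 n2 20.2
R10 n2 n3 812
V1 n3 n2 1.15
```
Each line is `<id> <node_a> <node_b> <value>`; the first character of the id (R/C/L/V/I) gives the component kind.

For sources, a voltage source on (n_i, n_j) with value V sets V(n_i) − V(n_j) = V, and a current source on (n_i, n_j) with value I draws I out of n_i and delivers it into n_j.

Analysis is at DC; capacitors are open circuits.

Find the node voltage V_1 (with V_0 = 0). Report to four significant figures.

3.990 V

Element admittances at DC:
  Y(R1) = 0.0001577 S between n3,n2
  Y(C1) = 0.000 S between n0,n2
  Y(R2) = 0.0003067 S between n2,n1
  Y(R3) = 0.0008130 S between n1,n4
  Y(R4) = 0.04464 S between n3,n4
  Y(R5) = 0.1379 S between n3,n2
  I1: injects 0.142 A into n0 (from n3)
  Y(R6) = 0.09346 S between n0,n1
  Y(R7) = 0.9434 S between n2,n0
  Y(R8) = 0.0001451 S between n2,n3
  I2: injects 0.00374 A into n3 (from n0)
  I3: injects 0.377 A into n1 (from n3)
  Y(R9) = 0.04950 S between n3,n2
  Y(R10) = 0.001232 S between n2,n3
  V1: constraint V(n3)−V(n2) = 1.15
Assemble and solve the 5×5 MNA system:
  V(n1)=3.990  V(n2)=-0.5418  V(n3)=0.6082  V(n4)=0.6686
  i(V1)=-0.7299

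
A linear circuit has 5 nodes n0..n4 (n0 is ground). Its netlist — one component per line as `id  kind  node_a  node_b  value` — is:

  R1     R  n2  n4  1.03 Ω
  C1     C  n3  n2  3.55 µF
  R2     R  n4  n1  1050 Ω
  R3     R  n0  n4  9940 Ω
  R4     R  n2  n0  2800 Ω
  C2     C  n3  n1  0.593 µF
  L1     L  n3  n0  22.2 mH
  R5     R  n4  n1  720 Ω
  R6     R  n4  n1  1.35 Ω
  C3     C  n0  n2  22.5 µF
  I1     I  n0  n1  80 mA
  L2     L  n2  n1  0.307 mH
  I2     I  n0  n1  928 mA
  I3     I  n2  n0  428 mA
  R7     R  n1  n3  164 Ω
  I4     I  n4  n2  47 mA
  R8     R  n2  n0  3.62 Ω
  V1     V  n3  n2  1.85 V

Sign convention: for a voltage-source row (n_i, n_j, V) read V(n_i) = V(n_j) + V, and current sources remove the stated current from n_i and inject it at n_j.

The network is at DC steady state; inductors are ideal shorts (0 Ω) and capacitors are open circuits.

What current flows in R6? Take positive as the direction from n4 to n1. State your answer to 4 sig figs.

-0.02023 A

Apply KCL at each of the 4 non-ground nodes and solve the resulting linear system.
Node n1: branches {R2, C2, R5, R6, I1, L2, I2, R7} → V_1 = -1.850
Node n2: branches {R1, C1, R4, C3, L2, I3, I4, R8, V1} → V_2 = -1.850
Node n3: branches {C1, C2, L1, R7, V1} → V_3 = 0.000
Node n4: branches {R1, R2, R3, R5, R6, I4} → V_4 = -1.877
Source currents: i(L1)=1.092, i(L2)=-0.9990, i(V1)=-1.103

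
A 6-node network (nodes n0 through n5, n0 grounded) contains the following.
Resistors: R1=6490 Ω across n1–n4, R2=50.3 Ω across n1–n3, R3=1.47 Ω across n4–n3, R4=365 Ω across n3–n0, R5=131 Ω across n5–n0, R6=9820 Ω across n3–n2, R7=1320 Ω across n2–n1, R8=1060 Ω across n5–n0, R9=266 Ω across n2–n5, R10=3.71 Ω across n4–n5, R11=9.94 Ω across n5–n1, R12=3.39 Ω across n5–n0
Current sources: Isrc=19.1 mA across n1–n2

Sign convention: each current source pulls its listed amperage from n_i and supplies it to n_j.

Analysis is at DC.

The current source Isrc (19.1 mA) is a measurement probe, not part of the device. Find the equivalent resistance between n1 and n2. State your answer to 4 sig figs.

Element admittances at DC:
  Y(R1) = 0.0001541 S between n1,n4
  Y(R2) = 0.01988 S between n1,n3
  Y(R3) = 0.6803 S between n4,n3
  Y(R4) = 0.002740 S between n3,n0
  Y(R5) = 0.007634 S between n5,n0
  Y(R6) = 0.0001018 S between n3,n2
  Y(R7) = 0.0007576 S between n2,n1
  Y(R8) = 0.0009434 S between n5,n0
  Y(R9) = 0.003759 S between n2,n5
  Y(R10) = 0.2695 S between n4,n5
  Y(R11) = 0.1006 S between n5,n1
  Y(R12) = 0.2950 S between n5,n0
  Isrc: injects 0.0191 A into n2 (from n1)
Assemble and solve the 5×5 MNA system:
  V(n1)=-0.1333  V(n2)=4.113  V(n3)=-0.01032  V(n4)=-0.007386  V(n5)=9.315e-05

R_eq = 222.3 Ω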